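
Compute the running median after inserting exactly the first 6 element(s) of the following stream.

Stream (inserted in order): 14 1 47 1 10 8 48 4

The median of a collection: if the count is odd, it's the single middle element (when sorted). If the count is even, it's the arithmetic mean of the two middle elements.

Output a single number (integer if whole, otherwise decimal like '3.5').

Step 1: insert 14 -> lo=[14] (size 1, max 14) hi=[] (size 0) -> median=14
Step 2: insert 1 -> lo=[1] (size 1, max 1) hi=[14] (size 1, min 14) -> median=7.5
Step 3: insert 47 -> lo=[1, 14] (size 2, max 14) hi=[47] (size 1, min 47) -> median=14
Step 4: insert 1 -> lo=[1, 1] (size 2, max 1) hi=[14, 47] (size 2, min 14) -> median=7.5
Step 5: insert 10 -> lo=[1, 1, 10] (size 3, max 10) hi=[14, 47] (size 2, min 14) -> median=10
Step 6: insert 8 -> lo=[1, 1, 8] (size 3, max 8) hi=[10, 14, 47] (size 3, min 10) -> median=9

Answer: 9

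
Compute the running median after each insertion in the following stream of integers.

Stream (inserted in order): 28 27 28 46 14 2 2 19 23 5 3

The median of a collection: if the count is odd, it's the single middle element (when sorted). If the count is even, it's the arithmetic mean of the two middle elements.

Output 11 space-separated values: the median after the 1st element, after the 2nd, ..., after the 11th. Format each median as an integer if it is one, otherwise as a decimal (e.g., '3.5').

Answer: 28 27.5 28 28 28 27.5 27 23 23 21 19

Derivation:
Step 1: insert 28 -> lo=[28] (size 1, max 28) hi=[] (size 0) -> median=28
Step 2: insert 27 -> lo=[27] (size 1, max 27) hi=[28] (size 1, min 28) -> median=27.5
Step 3: insert 28 -> lo=[27, 28] (size 2, max 28) hi=[28] (size 1, min 28) -> median=28
Step 4: insert 46 -> lo=[27, 28] (size 2, max 28) hi=[28, 46] (size 2, min 28) -> median=28
Step 5: insert 14 -> lo=[14, 27, 28] (size 3, max 28) hi=[28, 46] (size 2, min 28) -> median=28
Step 6: insert 2 -> lo=[2, 14, 27] (size 3, max 27) hi=[28, 28, 46] (size 3, min 28) -> median=27.5
Step 7: insert 2 -> lo=[2, 2, 14, 27] (size 4, max 27) hi=[28, 28, 46] (size 3, min 28) -> median=27
Step 8: insert 19 -> lo=[2, 2, 14, 19] (size 4, max 19) hi=[27, 28, 28, 46] (size 4, min 27) -> median=23
Step 9: insert 23 -> lo=[2, 2, 14, 19, 23] (size 5, max 23) hi=[27, 28, 28, 46] (size 4, min 27) -> median=23
Step 10: insert 5 -> lo=[2, 2, 5, 14, 19] (size 5, max 19) hi=[23, 27, 28, 28, 46] (size 5, min 23) -> median=21
Step 11: insert 3 -> lo=[2, 2, 3, 5, 14, 19] (size 6, max 19) hi=[23, 27, 28, 28, 46] (size 5, min 23) -> median=19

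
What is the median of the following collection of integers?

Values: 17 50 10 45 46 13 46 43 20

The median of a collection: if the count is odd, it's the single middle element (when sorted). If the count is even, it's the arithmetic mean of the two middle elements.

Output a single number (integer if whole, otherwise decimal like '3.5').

Answer: 43

Derivation:
Step 1: insert 17 -> lo=[17] (size 1, max 17) hi=[] (size 0) -> median=17
Step 2: insert 50 -> lo=[17] (size 1, max 17) hi=[50] (size 1, min 50) -> median=33.5
Step 3: insert 10 -> lo=[10, 17] (size 2, max 17) hi=[50] (size 1, min 50) -> median=17
Step 4: insert 45 -> lo=[10, 17] (size 2, max 17) hi=[45, 50] (size 2, min 45) -> median=31
Step 5: insert 46 -> lo=[10, 17, 45] (size 3, max 45) hi=[46, 50] (size 2, min 46) -> median=45
Step 6: insert 13 -> lo=[10, 13, 17] (size 3, max 17) hi=[45, 46, 50] (size 3, min 45) -> median=31
Step 7: insert 46 -> lo=[10, 13, 17, 45] (size 4, max 45) hi=[46, 46, 50] (size 3, min 46) -> median=45
Step 8: insert 43 -> lo=[10, 13, 17, 43] (size 4, max 43) hi=[45, 46, 46, 50] (size 4, min 45) -> median=44
Step 9: insert 20 -> lo=[10, 13, 17, 20, 43] (size 5, max 43) hi=[45, 46, 46, 50] (size 4, min 45) -> median=43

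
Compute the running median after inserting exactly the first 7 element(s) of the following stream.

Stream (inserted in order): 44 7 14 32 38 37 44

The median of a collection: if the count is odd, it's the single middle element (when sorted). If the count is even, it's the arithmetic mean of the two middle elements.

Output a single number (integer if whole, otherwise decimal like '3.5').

Answer: 37

Derivation:
Step 1: insert 44 -> lo=[44] (size 1, max 44) hi=[] (size 0) -> median=44
Step 2: insert 7 -> lo=[7] (size 1, max 7) hi=[44] (size 1, min 44) -> median=25.5
Step 3: insert 14 -> lo=[7, 14] (size 2, max 14) hi=[44] (size 1, min 44) -> median=14
Step 4: insert 32 -> lo=[7, 14] (size 2, max 14) hi=[32, 44] (size 2, min 32) -> median=23
Step 5: insert 38 -> lo=[7, 14, 32] (size 3, max 32) hi=[38, 44] (size 2, min 38) -> median=32
Step 6: insert 37 -> lo=[7, 14, 32] (size 3, max 32) hi=[37, 38, 44] (size 3, min 37) -> median=34.5
Step 7: insert 44 -> lo=[7, 14, 32, 37] (size 4, max 37) hi=[38, 44, 44] (size 3, min 38) -> median=37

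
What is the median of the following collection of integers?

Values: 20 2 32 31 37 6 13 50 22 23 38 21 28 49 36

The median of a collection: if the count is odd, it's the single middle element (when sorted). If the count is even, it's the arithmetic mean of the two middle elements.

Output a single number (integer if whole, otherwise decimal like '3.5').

Answer: 28

Derivation:
Step 1: insert 20 -> lo=[20] (size 1, max 20) hi=[] (size 0) -> median=20
Step 2: insert 2 -> lo=[2] (size 1, max 2) hi=[20] (size 1, min 20) -> median=11
Step 3: insert 32 -> lo=[2, 20] (size 2, max 20) hi=[32] (size 1, min 32) -> median=20
Step 4: insert 31 -> lo=[2, 20] (size 2, max 20) hi=[31, 32] (size 2, min 31) -> median=25.5
Step 5: insert 37 -> lo=[2, 20, 31] (size 3, max 31) hi=[32, 37] (size 2, min 32) -> median=31
Step 6: insert 6 -> lo=[2, 6, 20] (size 3, max 20) hi=[31, 32, 37] (size 3, min 31) -> median=25.5
Step 7: insert 13 -> lo=[2, 6, 13, 20] (size 4, max 20) hi=[31, 32, 37] (size 3, min 31) -> median=20
Step 8: insert 50 -> lo=[2, 6, 13, 20] (size 4, max 20) hi=[31, 32, 37, 50] (size 4, min 31) -> median=25.5
Step 9: insert 22 -> lo=[2, 6, 13, 20, 22] (size 5, max 22) hi=[31, 32, 37, 50] (size 4, min 31) -> median=22
Step 10: insert 23 -> lo=[2, 6, 13, 20, 22] (size 5, max 22) hi=[23, 31, 32, 37, 50] (size 5, min 23) -> median=22.5
Step 11: insert 38 -> lo=[2, 6, 13, 20, 22, 23] (size 6, max 23) hi=[31, 32, 37, 38, 50] (size 5, min 31) -> median=23
Step 12: insert 21 -> lo=[2, 6, 13, 20, 21, 22] (size 6, max 22) hi=[23, 31, 32, 37, 38, 50] (size 6, min 23) -> median=22.5
Step 13: insert 28 -> lo=[2, 6, 13, 20, 21, 22, 23] (size 7, max 23) hi=[28, 31, 32, 37, 38, 50] (size 6, min 28) -> median=23
Step 14: insert 49 -> lo=[2, 6, 13, 20, 21, 22, 23] (size 7, max 23) hi=[28, 31, 32, 37, 38, 49, 50] (size 7, min 28) -> median=25.5
Step 15: insert 36 -> lo=[2, 6, 13, 20, 21, 22, 23, 28] (size 8, max 28) hi=[31, 32, 36, 37, 38, 49, 50] (size 7, min 31) -> median=28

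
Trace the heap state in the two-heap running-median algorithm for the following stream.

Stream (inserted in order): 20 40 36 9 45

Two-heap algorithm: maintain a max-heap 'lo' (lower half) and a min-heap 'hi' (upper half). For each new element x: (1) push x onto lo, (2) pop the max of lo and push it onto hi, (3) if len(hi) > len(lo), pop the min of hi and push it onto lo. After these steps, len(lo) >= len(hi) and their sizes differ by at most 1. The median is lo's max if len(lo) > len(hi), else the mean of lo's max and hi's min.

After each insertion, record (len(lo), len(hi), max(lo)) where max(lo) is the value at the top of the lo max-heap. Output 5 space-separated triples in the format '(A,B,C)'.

Step 1: insert 20 -> lo=[20] hi=[] -> (len(lo)=1, len(hi)=0, max(lo)=20)
Step 2: insert 40 -> lo=[20] hi=[40] -> (len(lo)=1, len(hi)=1, max(lo)=20)
Step 3: insert 36 -> lo=[20, 36] hi=[40] -> (len(lo)=2, len(hi)=1, max(lo)=36)
Step 4: insert 9 -> lo=[9, 20] hi=[36, 40] -> (len(lo)=2, len(hi)=2, max(lo)=20)
Step 5: insert 45 -> lo=[9, 20, 36] hi=[40, 45] -> (len(lo)=3, len(hi)=2, max(lo)=36)

Answer: (1,0,20) (1,1,20) (2,1,36) (2,2,20) (3,2,36)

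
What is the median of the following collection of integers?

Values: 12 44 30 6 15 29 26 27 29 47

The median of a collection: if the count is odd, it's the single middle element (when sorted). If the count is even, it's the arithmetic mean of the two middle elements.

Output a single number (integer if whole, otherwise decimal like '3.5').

Answer: 28

Derivation:
Step 1: insert 12 -> lo=[12] (size 1, max 12) hi=[] (size 0) -> median=12
Step 2: insert 44 -> lo=[12] (size 1, max 12) hi=[44] (size 1, min 44) -> median=28
Step 3: insert 30 -> lo=[12, 30] (size 2, max 30) hi=[44] (size 1, min 44) -> median=30
Step 4: insert 6 -> lo=[6, 12] (size 2, max 12) hi=[30, 44] (size 2, min 30) -> median=21
Step 5: insert 15 -> lo=[6, 12, 15] (size 3, max 15) hi=[30, 44] (size 2, min 30) -> median=15
Step 6: insert 29 -> lo=[6, 12, 15] (size 3, max 15) hi=[29, 30, 44] (size 3, min 29) -> median=22
Step 7: insert 26 -> lo=[6, 12, 15, 26] (size 4, max 26) hi=[29, 30, 44] (size 3, min 29) -> median=26
Step 8: insert 27 -> lo=[6, 12, 15, 26] (size 4, max 26) hi=[27, 29, 30, 44] (size 4, min 27) -> median=26.5
Step 9: insert 29 -> lo=[6, 12, 15, 26, 27] (size 5, max 27) hi=[29, 29, 30, 44] (size 4, min 29) -> median=27
Step 10: insert 47 -> lo=[6, 12, 15, 26, 27] (size 5, max 27) hi=[29, 29, 30, 44, 47] (size 5, min 29) -> median=28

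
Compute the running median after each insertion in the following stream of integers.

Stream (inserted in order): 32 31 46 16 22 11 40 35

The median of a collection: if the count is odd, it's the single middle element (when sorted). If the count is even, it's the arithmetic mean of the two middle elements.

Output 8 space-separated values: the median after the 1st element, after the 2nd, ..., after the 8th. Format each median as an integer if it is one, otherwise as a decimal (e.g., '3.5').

Answer: 32 31.5 32 31.5 31 26.5 31 31.5

Derivation:
Step 1: insert 32 -> lo=[32] (size 1, max 32) hi=[] (size 0) -> median=32
Step 2: insert 31 -> lo=[31] (size 1, max 31) hi=[32] (size 1, min 32) -> median=31.5
Step 3: insert 46 -> lo=[31, 32] (size 2, max 32) hi=[46] (size 1, min 46) -> median=32
Step 4: insert 16 -> lo=[16, 31] (size 2, max 31) hi=[32, 46] (size 2, min 32) -> median=31.5
Step 5: insert 22 -> lo=[16, 22, 31] (size 3, max 31) hi=[32, 46] (size 2, min 32) -> median=31
Step 6: insert 11 -> lo=[11, 16, 22] (size 3, max 22) hi=[31, 32, 46] (size 3, min 31) -> median=26.5
Step 7: insert 40 -> lo=[11, 16, 22, 31] (size 4, max 31) hi=[32, 40, 46] (size 3, min 32) -> median=31
Step 8: insert 35 -> lo=[11, 16, 22, 31] (size 4, max 31) hi=[32, 35, 40, 46] (size 4, min 32) -> median=31.5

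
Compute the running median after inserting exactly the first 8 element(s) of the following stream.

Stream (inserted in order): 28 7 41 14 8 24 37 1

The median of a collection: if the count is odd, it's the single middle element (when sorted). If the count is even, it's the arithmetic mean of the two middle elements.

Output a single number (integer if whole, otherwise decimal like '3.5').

Step 1: insert 28 -> lo=[28] (size 1, max 28) hi=[] (size 0) -> median=28
Step 2: insert 7 -> lo=[7] (size 1, max 7) hi=[28] (size 1, min 28) -> median=17.5
Step 3: insert 41 -> lo=[7, 28] (size 2, max 28) hi=[41] (size 1, min 41) -> median=28
Step 4: insert 14 -> lo=[7, 14] (size 2, max 14) hi=[28, 41] (size 2, min 28) -> median=21
Step 5: insert 8 -> lo=[7, 8, 14] (size 3, max 14) hi=[28, 41] (size 2, min 28) -> median=14
Step 6: insert 24 -> lo=[7, 8, 14] (size 3, max 14) hi=[24, 28, 41] (size 3, min 24) -> median=19
Step 7: insert 37 -> lo=[7, 8, 14, 24] (size 4, max 24) hi=[28, 37, 41] (size 3, min 28) -> median=24
Step 8: insert 1 -> lo=[1, 7, 8, 14] (size 4, max 14) hi=[24, 28, 37, 41] (size 4, min 24) -> median=19

Answer: 19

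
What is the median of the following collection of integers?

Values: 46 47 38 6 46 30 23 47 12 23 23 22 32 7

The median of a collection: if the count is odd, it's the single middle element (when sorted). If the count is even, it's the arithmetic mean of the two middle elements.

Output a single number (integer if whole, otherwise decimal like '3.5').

Answer: 26.5

Derivation:
Step 1: insert 46 -> lo=[46] (size 1, max 46) hi=[] (size 0) -> median=46
Step 2: insert 47 -> lo=[46] (size 1, max 46) hi=[47] (size 1, min 47) -> median=46.5
Step 3: insert 38 -> lo=[38, 46] (size 2, max 46) hi=[47] (size 1, min 47) -> median=46
Step 4: insert 6 -> lo=[6, 38] (size 2, max 38) hi=[46, 47] (size 2, min 46) -> median=42
Step 5: insert 46 -> lo=[6, 38, 46] (size 3, max 46) hi=[46, 47] (size 2, min 46) -> median=46
Step 6: insert 30 -> lo=[6, 30, 38] (size 3, max 38) hi=[46, 46, 47] (size 3, min 46) -> median=42
Step 7: insert 23 -> lo=[6, 23, 30, 38] (size 4, max 38) hi=[46, 46, 47] (size 3, min 46) -> median=38
Step 8: insert 47 -> lo=[6, 23, 30, 38] (size 4, max 38) hi=[46, 46, 47, 47] (size 4, min 46) -> median=42
Step 9: insert 12 -> lo=[6, 12, 23, 30, 38] (size 5, max 38) hi=[46, 46, 47, 47] (size 4, min 46) -> median=38
Step 10: insert 23 -> lo=[6, 12, 23, 23, 30] (size 5, max 30) hi=[38, 46, 46, 47, 47] (size 5, min 38) -> median=34
Step 11: insert 23 -> lo=[6, 12, 23, 23, 23, 30] (size 6, max 30) hi=[38, 46, 46, 47, 47] (size 5, min 38) -> median=30
Step 12: insert 22 -> lo=[6, 12, 22, 23, 23, 23] (size 6, max 23) hi=[30, 38, 46, 46, 47, 47] (size 6, min 30) -> median=26.5
Step 13: insert 32 -> lo=[6, 12, 22, 23, 23, 23, 30] (size 7, max 30) hi=[32, 38, 46, 46, 47, 47] (size 6, min 32) -> median=30
Step 14: insert 7 -> lo=[6, 7, 12, 22, 23, 23, 23] (size 7, max 23) hi=[30, 32, 38, 46, 46, 47, 47] (size 7, min 30) -> median=26.5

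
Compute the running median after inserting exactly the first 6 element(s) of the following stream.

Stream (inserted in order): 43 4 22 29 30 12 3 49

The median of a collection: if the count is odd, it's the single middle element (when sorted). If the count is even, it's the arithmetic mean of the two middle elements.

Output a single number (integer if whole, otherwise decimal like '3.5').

Answer: 25.5

Derivation:
Step 1: insert 43 -> lo=[43] (size 1, max 43) hi=[] (size 0) -> median=43
Step 2: insert 4 -> lo=[4] (size 1, max 4) hi=[43] (size 1, min 43) -> median=23.5
Step 3: insert 22 -> lo=[4, 22] (size 2, max 22) hi=[43] (size 1, min 43) -> median=22
Step 4: insert 29 -> lo=[4, 22] (size 2, max 22) hi=[29, 43] (size 2, min 29) -> median=25.5
Step 5: insert 30 -> lo=[4, 22, 29] (size 3, max 29) hi=[30, 43] (size 2, min 30) -> median=29
Step 6: insert 12 -> lo=[4, 12, 22] (size 3, max 22) hi=[29, 30, 43] (size 3, min 29) -> median=25.5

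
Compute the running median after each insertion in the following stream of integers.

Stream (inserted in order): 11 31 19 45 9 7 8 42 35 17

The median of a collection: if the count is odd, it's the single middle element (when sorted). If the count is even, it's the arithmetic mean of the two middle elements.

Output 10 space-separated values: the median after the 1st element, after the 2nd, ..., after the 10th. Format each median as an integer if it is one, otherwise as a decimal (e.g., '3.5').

Answer: 11 21 19 25 19 15 11 15 19 18

Derivation:
Step 1: insert 11 -> lo=[11] (size 1, max 11) hi=[] (size 0) -> median=11
Step 2: insert 31 -> lo=[11] (size 1, max 11) hi=[31] (size 1, min 31) -> median=21
Step 3: insert 19 -> lo=[11, 19] (size 2, max 19) hi=[31] (size 1, min 31) -> median=19
Step 4: insert 45 -> lo=[11, 19] (size 2, max 19) hi=[31, 45] (size 2, min 31) -> median=25
Step 5: insert 9 -> lo=[9, 11, 19] (size 3, max 19) hi=[31, 45] (size 2, min 31) -> median=19
Step 6: insert 7 -> lo=[7, 9, 11] (size 3, max 11) hi=[19, 31, 45] (size 3, min 19) -> median=15
Step 7: insert 8 -> lo=[7, 8, 9, 11] (size 4, max 11) hi=[19, 31, 45] (size 3, min 19) -> median=11
Step 8: insert 42 -> lo=[7, 8, 9, 11] (size 4, max 11) hi=[19, 31, 42, 45] (size 4, min 19) -> median=15
Step 9: insert 35 -> lo=[7, 8, 9, 11, 19] (size 5, max 19) hi=[31, 35, 42, 45] (size 4, min 31) -> median=19
Step 10: insert 17 -> lo=[7, 8, 9, 11, 17] (size 5, max 17) hi=[19, 31, 35, 42, 45] (size 5, min 19) -> median=18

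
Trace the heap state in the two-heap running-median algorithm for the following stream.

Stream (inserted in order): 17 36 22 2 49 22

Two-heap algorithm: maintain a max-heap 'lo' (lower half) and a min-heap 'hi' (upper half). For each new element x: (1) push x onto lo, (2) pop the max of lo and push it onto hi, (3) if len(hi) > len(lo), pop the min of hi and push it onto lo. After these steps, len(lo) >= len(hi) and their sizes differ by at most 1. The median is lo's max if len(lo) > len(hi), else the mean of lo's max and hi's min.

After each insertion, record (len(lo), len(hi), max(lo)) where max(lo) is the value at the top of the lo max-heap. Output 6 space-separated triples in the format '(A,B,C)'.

Step 1: insert 17 -> lo=[17] hi=[] -> (len(lo)=1, len(hi)=0, max(lo)=17)
Step 2: insert 36 -> lo=[17] hi=[36] -> (len(lo)=1, len(hi)=1, max(lo)=17)
Step 3: insert 22 -> lo=[17, 22] hi=[36] -> (len(lo)=2, len(hi)=1, max(lo)=22)
Step 4: insert 2 -> lo=[2, 17] hi=[22, 36] -> (len(lo)=2, len(hi)=2, max(lo)=17)
Step 5: insert 49 -> lo=[2, 17, 22] hi=[36, 49] -> (len(lo)=3, len(hi)=2, max(lo)=22)
Step 6: insert 22 -> lo=[2, 17, 22] hi=[22, 36, 49] -> (len(lo)=3, len(hi)=3, max(lo)=22)

Answer: (1,0,17) (1,1,17) (2,1,22) (2,2,17) (3,2,22) (3,3,22)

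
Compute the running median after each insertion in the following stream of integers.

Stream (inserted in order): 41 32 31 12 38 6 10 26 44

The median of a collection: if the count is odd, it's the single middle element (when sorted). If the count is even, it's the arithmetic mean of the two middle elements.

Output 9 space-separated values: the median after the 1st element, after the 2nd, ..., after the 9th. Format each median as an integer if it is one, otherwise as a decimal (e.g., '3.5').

Answer: 41 36.5 32 31.5 32 31.5 31 28.5 31

Derivation:
Step 1: insert 41 -> lo=[41] (size 1, max 41) hi=[] (size 0) -> median=41
Step 2: insert 32 -> lo=[32] (size 1, max 32) hi=[41] (size 1, min 41) -> median=36.5
Step 3: insert 31 -> lo=[31, 32] (size 2, max 32) hi=[41] (size 1, min 41) -> median=32
Step 4: insert 12 -> lo=[12, 31] (size 2, max 31) hi=[32, 41] (size 2, min 32) -> median=31.5
Step 5: insert 38 -> lo=[12, 31, 32] (size 3, max 32) hi=[38, 41] (size 2, min 38) -> median=32
Step 6: insert 6 -> lo=[6, 12, 31] (size 3, max 31) hi=[32, 38, 41] (size 3, min 32) -> median=31.5
Step 7: insert 10 -> lo=[6, 10, 12, 31] (size 4, max 31) hi=[32, 38, 41] (size 3, min 32) -> median=31
Step 8: insert 26 -> lo=[6, 10, 12, 26] (size 4, max 26) hi=[31, 32, 38, 41] (size 4, min 31) -> median=28.5
Step 9: insert 44 -> lo=[6, 10, 12, 26, 31] (size 5, max 31) hi=[32, 38, 41, 44] (size 4, min 32) -> median=31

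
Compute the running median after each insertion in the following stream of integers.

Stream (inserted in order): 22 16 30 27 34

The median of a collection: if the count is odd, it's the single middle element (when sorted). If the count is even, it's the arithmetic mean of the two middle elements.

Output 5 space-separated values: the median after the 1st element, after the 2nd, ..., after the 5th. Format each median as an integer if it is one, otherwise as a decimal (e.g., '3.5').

Answer: 22 19 22 24.5 27

Derivation:
Step 1: insert 22 -> lo=[22] (size 1, max 22) hi=[] (size 0) -> median=22
Step 2: insert 16 -> lo=[16] (size 1, max 16) hi=[22] (size 1, min 22) -> median=19
Step 3: insert 30 -> lo=[16, 22] (size 2, max 22) hi=[30] (size 1, min 30) -> median=22
Step 4: insert 27 -> lo=[16, 22] (size 2, max 22) hi=[27, 30] (size 2, min 27) -> median=24.5
Step 5: insert 34 -> lo=[16, 22, 27] (size 3, max 27) hi=[30, 34] (size 2, min 30) -> median=27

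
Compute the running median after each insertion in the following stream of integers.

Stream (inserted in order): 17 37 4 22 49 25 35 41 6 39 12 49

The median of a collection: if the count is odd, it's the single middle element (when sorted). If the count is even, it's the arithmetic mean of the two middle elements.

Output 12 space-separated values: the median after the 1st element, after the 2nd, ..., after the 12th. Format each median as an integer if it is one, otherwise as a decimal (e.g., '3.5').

Step 1: insert 17 -> lo=[17] (size 1, max 17) hi=[] (size 0) -> median=17
Step 2: insert 37 -> lo=[17] (size 1, max 17) hi=[37] (size 1, min 37) -> median=27
Step 3: insert 4 -> lo=[4, 17] (size 2, max 17) hi=[37] (size 1, min 37) -> median=17
Step 4: insert 22 -> lo=[4, 17] (size 2, max 17) hi=[22, 37] (size 2, min 22) -> median=19.5
Step 5: insert 49 -> lo=[4, 17, 22] (size 3, max 22) hi=[37, 49] (size 2, min 37) -> median=22
Step 6: insert 25 -> lo=[4, 17, 22] (size 3, max 22) hi=[25, 37, 49] (size 3, min 25) -> median=23.5
Step 7: insert 35 -> lo=[4, 17, 22, 25] (size 4, max 25) hi=[35, 37, 49] (size 3, min 35) -> median=25
Step 8: insert 41 -> lo=[4, 17, 22, 25] (size 4, max 25) hi=[35, 37, 41, 49] (size 4, min 35) -> median=30
Step 9: insert 6 -> lo=[4, 6, 17, 22, 25] (size 5, max 25) hi=[35, 37, 41, 49] (size 4, min 35) -> median=25
Step 10: insert 39 -> lo=[4, 6, 17, 22, 25] (size 5, max 25) hi=[35, 37, 39, 41, 49] (size 5, min 35) -> median=30
Step 11: insert 12 -> lo=[4, 6, 12, 17, 22, 25] (size 6, max 25) hi=[35, 37, 39, 41, 49] (size 5, min 35) -> median=25
Step 12: insert 49 -> lo=[4, 6, 12, 17, 22, 25] (size 6, max 25) hi=[35, 37, 39, 41, 49, 49] (size 6, min 35) -> median=30

Answer: 17 27 17 19.5 22 23.5 25 30 25 30 25 30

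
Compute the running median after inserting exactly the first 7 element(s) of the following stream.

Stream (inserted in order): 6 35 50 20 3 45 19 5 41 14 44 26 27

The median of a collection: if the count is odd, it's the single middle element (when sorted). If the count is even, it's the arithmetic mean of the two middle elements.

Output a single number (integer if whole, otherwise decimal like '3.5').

Step 1: insert 6 -> lo=[6] (size 1, max 6) hi=[] (size 0) -> median=6
Step 2: insert 35 -> lo=[6] (size 1, max 6) hi=[35] (size 1, min 35) -> median=20.5
Step 3: insert 50 -> lo=[6, 35] (size 2, max 35) hi=[50] (size 1, min 50) -> median=35
Step 4: insert 20 -> lo=[6, 20] (size 2, max 20) hi=[35, 50] (size 2, min 35) -> median=27.5
Step 5: insert 3 -> lo=[3, 6, 20] (size 3, max 20) hi=[35, 50] (size 2, min 35) -> median=20
Step 6: insert 45 -> lo=[3, 6, 20] (size 3, max 20) hi=[35, 45, 50] (size 3, min 35) -> median=27.5
Step 7: insert 19 -> lo=[3, 6, 19, 20] (size 4, max 20) hi=[35, 45, 50] (size 3, min 35) -> median=20

Answer: 20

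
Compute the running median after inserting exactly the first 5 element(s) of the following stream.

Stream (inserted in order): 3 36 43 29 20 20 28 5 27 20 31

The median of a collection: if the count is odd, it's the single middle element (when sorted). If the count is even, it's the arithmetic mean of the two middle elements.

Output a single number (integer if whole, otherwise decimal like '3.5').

Answer: 29

Derivation:
Step 1: insert 3 -> lo=[3] (size 1, max 3) hi=[] (size 0) -> median=3
Step 2: insert 36 -> lo=[3] (size 1, max 3) hi=[36] (size 1, min 36) -> median=19.5
Step 3: insert 43 -> lo=[3, 36] (size 2, max 36) hi=[43] (size 1, min 43) -> median=36
Step 4: insert 29 -> lo=[3, 29] (size 2, max 29) hi=[36, 43] (size 2, min 36) -> median=32.5
Step 5: insert 20 -> lo=[3, 20, 29] (size 3, max 29) hi=[36, 43] (size 2, min 36) -> median=29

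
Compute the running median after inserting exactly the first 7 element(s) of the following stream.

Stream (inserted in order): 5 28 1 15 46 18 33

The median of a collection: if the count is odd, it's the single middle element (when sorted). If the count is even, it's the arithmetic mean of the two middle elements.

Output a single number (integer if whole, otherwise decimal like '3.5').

Step 1: insert 5 -> lo=[5] (size 1, max 5) hi=[] (size 0) -> median=5
Step 2: insert 28 -> lo=[5] (size 1, max 5) hi=[28] (size 1, min 28) -> median=16.5
Step 3: insert 1 -> lo=[1, 5] (size 2, max 5) hi=[28] (size 1, min 28) -> median=5
Step 4: insert 15 -> lo=[1, 5] (size 2, max 5) hi=[15, 28] (size 2, min 15) -> median=10
Step 5: insert 46 -> lo=[1, 5, 15] (size 3, max 15) hi=[28, 46] (size 2, min 28) -> median=15
Step 6: insert 18 -> lo=[1, 5, 15] (size 3, max 15) hi=[18, 28, 46] (size 3, min 18) -> median=16.5
Step 7: insert 33 -> lo=[1, 5, 15, 18] (size 4, max 18) hi=[28, 33, 46] (size 3, min 28) -> median=18

Answer: 18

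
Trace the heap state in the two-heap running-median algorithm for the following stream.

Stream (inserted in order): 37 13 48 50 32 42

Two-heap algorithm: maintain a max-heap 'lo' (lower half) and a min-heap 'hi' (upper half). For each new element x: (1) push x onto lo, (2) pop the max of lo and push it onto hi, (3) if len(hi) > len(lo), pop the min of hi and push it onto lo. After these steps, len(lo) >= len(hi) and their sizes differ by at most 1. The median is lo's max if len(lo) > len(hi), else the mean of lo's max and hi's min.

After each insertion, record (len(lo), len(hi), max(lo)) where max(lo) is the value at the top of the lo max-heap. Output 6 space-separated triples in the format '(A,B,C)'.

Answer: (1,0,37) (1,1,13) (2,1,37) (2,2,37) (3,2,37) (3,3,37)

Derivation:
Step 1: insert 37 -> lo=[37] hi=[] -> (len(lo)=1, len(hi)=0, max(lo)=37)
Step 2: insert 13 -> lo=[13] hi=[37] -> (len(lo)=1, len(hi)=1, max(lo)=13)
Step 3: insert 48 -> lo=[13, 37] hi=[48] -> (len(lo)=2, len(hi)=1, max(lo)=37)
Step 4: insert 50 -> lo=[13, 37] hi=[48, 50] -> (len(lo)=2, len(hi)=2, max(lo)=37)
Step 5: insert 32 -> lo=[13, 32, 37] hi=[48, 50] -> (len(lo)=3, len(hi)=2, max(lo)=37)
Step 6: insert 42 -> lo=[13, 32, 37] hi=[42, 48, 50] -> (len(lo)=3, len(hi)=3, max(lo)=37)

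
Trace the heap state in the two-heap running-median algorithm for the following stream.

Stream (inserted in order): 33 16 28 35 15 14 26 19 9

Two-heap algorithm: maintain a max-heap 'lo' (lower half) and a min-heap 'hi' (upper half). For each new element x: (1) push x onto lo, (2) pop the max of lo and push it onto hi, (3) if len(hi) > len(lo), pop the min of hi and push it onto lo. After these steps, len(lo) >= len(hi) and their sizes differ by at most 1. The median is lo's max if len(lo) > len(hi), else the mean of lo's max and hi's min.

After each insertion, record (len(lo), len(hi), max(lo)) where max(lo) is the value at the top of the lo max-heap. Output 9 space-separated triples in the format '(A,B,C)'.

Answer: (1,0,33) (1,1,16) (2,1,28) (2,2,28) (3,2,28) (3,3,16) (4,3,26) (4,4,19) (5,4,19)

Derivation:
Step 1: insert 33 -> lo=[33] hi=[] -> (len(lo)=1, len(hi)=0, max(lo)=33)
Step 2: insert 16 -> lo=[16] hi=[33] -> (len(lo)=1, len(hi)=1, max(lo)=16)
Step 3: insert 28 -> lo=[16, 28] hi=[33] -> (len(lo)=2, len(hi)=1, max(lo)=28)
Step 4: insert 35 -> lo=[16, 28] hi=[33, 35] -> (len(lo)=2, len(hi)=2, max(lo)=28)
Step 5: insert 15 -> lo=[15, 16, 28] hi=[33, 35] -> (len(lo)=3, len(hi)=2, max(lo)=28)
Step 6: insert 14 -> lo=[14, 15, 16] hi=[28, 33, 35] -> (len(lo)=3, len(hi)=3, max(lo)=16)
Step 7: insert 26 -> lo=[14, 15, 16, 26] hi=[28, 33, 35] -> (len(lo)=4, len(hi)=3, max(lo)=26)
Step 8: insert 19 -> lo=[14, 15, 16, 19] hi=[26, 28, 33, 35] -> (len(lo)=4, len(hi)=4, max(lo)=19)
Step 9: insert 9 -> lo=[9, 14, 15, 16, 19] hi=[26, 28, 33, 35] -> (len(lo)=5, len(hi)=4, max(lo)=19)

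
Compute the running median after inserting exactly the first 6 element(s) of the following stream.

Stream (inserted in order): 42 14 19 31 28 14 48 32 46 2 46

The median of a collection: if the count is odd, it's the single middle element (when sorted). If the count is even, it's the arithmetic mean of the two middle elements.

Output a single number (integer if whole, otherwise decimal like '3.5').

Answer: 23.5

Derivation:
Step 1: insert 42 -> lo=[42] (size 1, max 42) hi=[] (size 0) -> median=42
Step 2: insert 14 -> lo=[14] (size 1, max 14) hi=[42] (size 1, min 42) -> median=28
Step 3: insert 19 -> lo=[14, 19] (size 2, max 19) hi=[42] (size 1, min 42) -> median=19
Step 4: insert 31 -> lo=[14, 19] (size 2, max 19) hi=[31, 42] (size 2, min 31) -> median=25
Step 5: insert 28 -> lo=[14, 19, 28] (size 3, max 28) hi=[31, 42] (size 2, min 31) -> median=28
Step 6: insert 14 -> lo=[14, 14, 19] (size 3, max 19) hi=[28, 31, 42] (size 3, min 28) -> median=23.5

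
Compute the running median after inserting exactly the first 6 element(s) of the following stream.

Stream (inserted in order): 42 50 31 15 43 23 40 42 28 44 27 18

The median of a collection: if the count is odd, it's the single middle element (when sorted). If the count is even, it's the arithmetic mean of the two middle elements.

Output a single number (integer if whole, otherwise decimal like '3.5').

Answer: 36.5

Derivation:
Step 1: insert 42 -> lo=[42] (size 1, max 42) hi=[] (size 0) -> median=42
Step 2: insert 50 -> lo=[42] (size 1, max 42) hi=[50] (size 1, min 50) -> median=46
Step 3: insert 31 -> lo=[31, 42] (size 2, max 42) hi=[50] (size 1, min 50) -> median=42
Step 4: insert 15 -> lo=[15, 31] (size 2, max 31) hi=[42, 50] (size 2, min 42) -> median=36.5
Step 5: insert 43 -> lo=[15, 31, 42] (size 3, max 42) hi=[43, 50] (size 2, min 43) -> median=42
Step 6: insert 23 -> lo=[15, 23, 31] (size 3, max 31) hi=[42, 43, 50] (size 3, min 42) -> median=36.5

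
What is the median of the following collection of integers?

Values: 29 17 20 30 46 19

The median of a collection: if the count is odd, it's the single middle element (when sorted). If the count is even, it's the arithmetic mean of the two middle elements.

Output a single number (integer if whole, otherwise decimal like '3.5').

Step 1: insert 29 -> lo=[29] (size 1, max 29) hi=[] (size 0) -> median=29
Step 2: insert 17 -> lo=[17] (size 1, max 17) hi=[29] (size 1, min 29) -> median=23
Step 3: insert 20 -> lo=[17, 20] (size 2, max 20) hi=[29] (size 1, min 29) -> median=20
Step 4: insert 30 -> lo=[17, 20] (size 2, max 20) hi=[29, 30] (size 2, min 29) -> median=24.5
Step 5: insert 46 -> lo=[17, 20, 29] (size 3, max 29) hi=[30, 46] (size 2, min 30) -> median=29
Step 6: insert 19 -> lo=[17, 19, 20] (size 3, max 20) hi=[29, 30, 46] (size 3, min 29) -> median=24.5

Answer: 24.5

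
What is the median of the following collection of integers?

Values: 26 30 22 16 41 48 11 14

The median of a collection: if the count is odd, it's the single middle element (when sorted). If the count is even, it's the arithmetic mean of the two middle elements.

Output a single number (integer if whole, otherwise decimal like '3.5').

Step 1: insert 26 -> lo=[26] (size 1, max 26) hi=[] (size 0) -> median=26
Step 2: insert 30 -> lo=[26] (size 1, max 26) hi=[30] (size 1, min 30) -> median=28
Step 3: insert 22 -> lo=[22, 26] (size 2, max 26) hi=[30] (size 1, min 30) -> median=26
Step 4: insert 16 -> lo=[16, 22] (size 2, max 22) hi=[26, 30] (size 2, min 26) -> median=24
Step 5: insert 41 -> lo=[16, 22, 26] (size 3, max 26) hi=[30, 41] (size 2, min 30) -> median=26
Step 6: insert 48 -> lo=[16, 22, 26] (size 3, max 26) hi=[30, 41, 48] (size 3, min 30) -> median=28
Step 7: insert 11 -> lo=[11, 16, 22, 26] (size 4, max 26) hi=[30, 41, 48] (size 3, min 30) -> median=26
Step 8: insert 14 -> lo=[11, 14, 16, 22] (size 4, max 22) hi=[26, 30, 41, 48] (size 4, min 26) -> median=24

Answer: 24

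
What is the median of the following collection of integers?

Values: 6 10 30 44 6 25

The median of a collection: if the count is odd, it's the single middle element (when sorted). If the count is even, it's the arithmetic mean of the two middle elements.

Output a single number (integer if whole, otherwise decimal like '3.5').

Answer: 17.5

Derivation:
Step 1: insert 6 -> lo=[6] (size 1, max 6) hi=[] (size 0) -> median=6
Step 2: insert 10 -> lo=[6] (size 1, max 6) hi=[10] (size 1, min 10) -> median=8
Step 3: insert 30 -> lo=[6, 10] (size 2, max 10) hi=[30] (size 1, min 30) -> median=10
Step 4: insert 44 -> lo=[6, 10] (size 2, max 10) hi=[30, 44] (size 2, min 30) -> median=20
Step 5: insert 6 -> lo=[6, 6, 10] (size 3, max 10) hi=[30, 44] (size 2, min 30) -> median=10
Step 6: insert 25 -> lo=[6, 6, 10] (size 3, max 10) hi=[25, 30, 44] (size 3, min 25) -> median=17.5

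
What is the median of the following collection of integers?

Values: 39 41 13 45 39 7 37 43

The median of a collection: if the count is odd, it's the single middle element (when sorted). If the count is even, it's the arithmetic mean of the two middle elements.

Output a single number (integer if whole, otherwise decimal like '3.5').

Answer: 39

Derivation:
Step 1: insert 39 -> lo=[39] (size 1, max 39) hi=[] (size 0) -> median=39
Step 2: insert 41 -> lo=[39] (size 1, max 39) hi=[41] (size 1, min 41) -> median=40
Step 3: insert 13 -> lo=[13, 39] (size 2, max 39) hi=[41] (size 1, min 41) -> median=39
Step 4: insert 45 -> lo=[13, 39] (size 2, max 39) hi=[41, 45] (size 2, min 41) -> median=40
Step 5: insert 39 -> lo=[13, 39, 39] (size 3, max 39) hi=[41, 45] (size 2, min 41) -> median=39
Step 6: insert 7 -> lo=[7, 13, 39] (size 3, max 39) hi=[39, 41, 45] (size 3, min 39) -> median=39
Step 7: insert 37 -> lo=[7, 13, 37, 39] (size 4, max 39) hi=[39, 41, 45] (size 3, min 39) -> median=39
Step 8: insert 43 -> lo=[7, 13, 37, 39] (size 4, max 39) hi=[39, 41, 43, 45] (size 4, min 39) -> median=39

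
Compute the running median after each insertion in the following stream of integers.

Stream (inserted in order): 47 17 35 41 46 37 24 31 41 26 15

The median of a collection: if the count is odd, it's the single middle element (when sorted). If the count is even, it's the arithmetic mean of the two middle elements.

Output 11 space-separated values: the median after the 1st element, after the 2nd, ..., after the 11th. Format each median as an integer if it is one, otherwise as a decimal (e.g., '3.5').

Answer: 47 32 35 38 41 39 37 36 37 36 35

Derivation:
Step 1: insert 47 -> lo=[47] (size 1, max 47) hi=[] (size 0) -> median=47
Step 2: insert 17 -> lo=[17] (size 1, max 17) hi=[47] (size 1, min 47) -> median=32
Step 3: insert 35 -> lo=[17, 35] (size 2, max 35) hi=[47] (size 1, min 47) -> median=35
Step 4: insert 41 -> lo=[17, 35] (size 2, max 35) hi=[41, 47] (size 2, min 41) -> median=38
Step 5: insert 46 -> lo=[17, 35, 41] (size 3, max 41) hi=[46, 47] (size 2, min 46) -> median=41
Step 6: insert 37 -> lo=[17, 35, 37] (size 3, max 37) hi=[41, 46, 47] (size 3, min 41) -> median=39
Step 7: insert 24 -> lo=[17, 24, 35, 37] (size 4, max 37) hi=[41, 46, 47] (size 3, min 41) -> median=37
Step 8: insert 31 -> lo=[17, 24, 31, 35] (size 4, max 35) hi=[37, 41, 46, 47] (size 4, min 37) -> median=36
Step 9: insert 41 -> lo=[17, 24, 31, 35, 37] (size 5, max 37) hi=[41, 41, 46, 47] (size 4, min 41) -> median=37
Step 10: insert 26 -> lo=[17, 24, 26, 31, 35] (size 5, max 35) hi=[37, 41, 41, 46, 47] (size 5, min 37) -> median=36
Step 11: insert 15 -> lo=[15, 17, 24, 26, 31, 35] (size 6, max 35) hi=[37, 41, 41, 46, 47] (size 5, min 37) -> median=35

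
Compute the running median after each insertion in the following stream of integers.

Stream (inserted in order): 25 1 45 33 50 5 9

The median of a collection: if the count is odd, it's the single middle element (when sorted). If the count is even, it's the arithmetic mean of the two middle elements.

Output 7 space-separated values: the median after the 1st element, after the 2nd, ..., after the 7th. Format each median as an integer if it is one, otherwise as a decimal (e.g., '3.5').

Answer: 25 13 25 29 33 29 25

Derivation:
Step 1: insert 25 -> lo=[25] (size 1, max 25) hi=[] (size 0) -> median=25
Step 2: insert 1 -> lo=[1] (size 1, max 1) hi=[25] (size 1, min 25) -> median=13
Step 3: insert 45 -> lo=[1, 25] (size 2, max 25) hi=[45] (size 1, min 45) -> median=25
Step 4: insert 33 -> lo=[1, 25] (size 2, max 25) hi=[33, 45] (size 2, min 33) -> median=29
Step 5: insert 50 -> lo=[1, 25, 33] (size 3, max 33) hi=[45, 50] (size 2, min 45) -> median=33
Step 6: insert 5 -> lo=[1, 5, 25] (size 3, max 25) hi=[33, 45, 50] (size 3, min 33) -> median=29
Step 7: insert 9 -> lo=[1, 5, 9, 25] (size 4, max 25) hi=[33, 45, 50] (size 3, min 33) -> median=25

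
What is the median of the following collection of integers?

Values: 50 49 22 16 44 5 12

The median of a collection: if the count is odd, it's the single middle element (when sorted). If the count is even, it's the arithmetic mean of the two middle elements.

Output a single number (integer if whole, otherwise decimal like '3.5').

Step 1: insert 50 -> lo=[50] (size 1, max 50) hi=[] (size 0) -> median=50
Step 2: insert 49 -> lo=[49] (size 1, max 49) hi=[50] (size 1, min 50) -> median=49.5
Step 3: insert 22 -> lo=[22, 49] (size 2, max 49) hi=[50] (size 1, min 50) -> median=49
Step 4: insert 16 -> lo=[16, 22] (size 2, max 22) hi=[49, 50] (size 2, min 49) -> median=35.5
Step 5: insert 44 -> lo=[16, 22, 44] (size 3, max 44) hi=[49, 50] (size 2, min 49) -> median=44
Step 6: insert 5 -> lo=[5, 16, 22] (size 3, max 22) hi=[44, 49, 50] (size 3, min 44) -> median=33
Step 7: insert 12 -> lo=[5, 12, 16, 22] (size 4, max 22) hi=[44, 49, 50] (size 3, min 44) -> median=22

Answer: 22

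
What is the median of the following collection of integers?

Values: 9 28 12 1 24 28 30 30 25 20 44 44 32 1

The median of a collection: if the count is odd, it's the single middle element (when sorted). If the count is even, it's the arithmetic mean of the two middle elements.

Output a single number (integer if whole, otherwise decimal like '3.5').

Answer: 26.5

Derivation:
Step 1: insert 9 -> lo=[9] (size 1, max 9) hi=[] (size 0) -> median=9
Step 2: insert 28 -> lo=[9] (size 1, max 9) hi=[28] (size 1, min 28) -> median=18.5
Step 3: insert 12 -> lo=[9, 12] (size 2, max 12) hi=[28] (size 1, min 28) -> median=12
Step 4: insert 1 -> lo=[1, 9] (size 2, max 9) hi=[12, 28] (size 2, min 12) -> median=10.5
Step 5: insert 24 -> lo=[1, 9, 12] (size 3, max 12) hi=[24, 28] (size 2, min 24) -> median=12
Step 6: insert 28 -> lo=[1, 9, 12] (size 3, max 12) hi=[24, 28, 28] (size 3, min 24) -> median=18
Step 7: insert 30 -> lo=[1, 9, 12, 24] (size 4, max 24) hi=[28, 28, 30] (size 3, min 28) -> median=24
Step 8: insert 30 -> lo=[1, 9, 12, 24] (size 4, max 24) hi=[28, 28, 30, 30] (size 4, min 28) -> median=26
Step 9: insert 25 -> lo=[1, 9, 12, 24, 25] (size 5, max 25) hi=[28, 28, 30, 30] (size 4, min 28) -> median=25
Step 10: insert 20 -> lo=[1, 9, 12, 20, 24] (size 5, max 24) hi=[25, 28, 28, 30, 30] (size 5, min 25) -> median=24.5
Step 11: insert 44 -> lo=[1, 9, 12, 20, 24, 25] (size 6, max 25) hi=[28, 28, 30, 30, 44] (size 5, min 28) -> median=25
Step 12: insert 44 -> lo=[1, 9, 12, 20, 24, 25] (size 6, max 25) hi=[28, 28, 30, 30, 44, 44] (size 6, min 28) -> median=26.5
Step 13: insert 32 -> lo=[1, 9, 12, 20, 24, 25, 28] (size 7, max 28) hi=[28, 30, 30, 32, 44, 44] (size 6, min 28) -> median=28
Step 14: insert 1 -> lo=[1, 1, 9, 12, 20, 24, 25] (size 7, max 25) hi=[28, 28, 30, 30, 32, 44, 44] (size 7, min 28) -> median=26.5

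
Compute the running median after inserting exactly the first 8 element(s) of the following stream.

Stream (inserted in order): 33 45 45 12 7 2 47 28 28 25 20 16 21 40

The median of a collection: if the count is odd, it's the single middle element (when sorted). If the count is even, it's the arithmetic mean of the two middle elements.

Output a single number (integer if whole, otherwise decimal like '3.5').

Step 1: insert 33 -> lo=[33] (size 1, max 33) hi=[] (size 0) -> median=33
Step 2: insert 45 -> lo=[33] (size 1, max 33) hi=[45] (size 1, min 45) -> median=39
Step 3: insert 45 -> lo=[33, 45] (size 2, max 45) hi=[45] (size 1, min 45) -> median=45
Step 4: insert 12 -> lo=[12, 33] (size 2, max 33) hi=[45, 45] (size 2, min 45) -> median=39
Step 5: insert 7 -> lo=[7, 12, 33] (size 3, max 33) hi=[45, 45] (size 2, min 45) -> median=33
Step 6: insert 2 -> lo=[2, 7, 12] (size 3, max 12) hi=[33, 45, 45] (size 3, min 33) -> median=22.5
Step 7: insert 47 -> lo=[2, 7, 12, 33] (size 4, max 33) hi=[45, 45, 47] (size 3, min 45) -> median=33
Step 8: insert 28 -> lo=[2, 7, 12, 28] (size 4, max 28) hi=[33, 45, 45, 47] (size 4, min 33) -> median=30.5

Answer: 30.5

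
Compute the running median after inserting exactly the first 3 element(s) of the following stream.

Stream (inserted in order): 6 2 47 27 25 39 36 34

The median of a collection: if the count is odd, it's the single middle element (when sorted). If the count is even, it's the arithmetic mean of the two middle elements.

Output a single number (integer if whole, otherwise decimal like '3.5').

Answer: 6

Derivation:
Step 1: insert 6 -> lo=[6] (size 1, max 6) hi=[] (size 0) -> median=6
Step 2: insert 2 -> lo=[2] (size 1, max 2) hi=[6] (size 1, min 6) -> median=4
Step 3: insert 47 -> lo=[2, 6] (size 2, max 6) hi=[47] (size 1, min 47) -> median=6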